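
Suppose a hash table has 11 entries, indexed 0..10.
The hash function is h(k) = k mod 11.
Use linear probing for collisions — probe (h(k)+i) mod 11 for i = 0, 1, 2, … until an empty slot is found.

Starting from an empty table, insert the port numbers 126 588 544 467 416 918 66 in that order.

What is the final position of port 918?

126 hashes to 5; slot 5 is free => place at 5.
588 hashes to 5; 5 taken => place at 6.
544 hashes to 5; 5,6 taken => place at 7.
467 hashes to 5; 5,6,7 taken => place at 8.
416 hashes to 9; slot 9 is free => place at 9.
918 hashes to 5; 5,6,7,8,9 taken => place at 10.
66 hashes to 0; slot 0 is free => place at 0.
Table: [66, ., ., ., ., 126, 588, 544, 467, 416, 918]

10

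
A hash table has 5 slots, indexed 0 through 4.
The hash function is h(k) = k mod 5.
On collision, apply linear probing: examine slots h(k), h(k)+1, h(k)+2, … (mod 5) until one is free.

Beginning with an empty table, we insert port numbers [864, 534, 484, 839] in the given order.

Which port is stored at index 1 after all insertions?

484

864 hashes to 4; slot 4 is free -> place at 4.
534 hashes to 4; 4 taken -> place at 0.
484 hashes to 4; 4,0 taken -> place at 1.
839 hashes to 4; 4,0,1 taken -> place at 2.
Table: [534, 484, 839, _, 864]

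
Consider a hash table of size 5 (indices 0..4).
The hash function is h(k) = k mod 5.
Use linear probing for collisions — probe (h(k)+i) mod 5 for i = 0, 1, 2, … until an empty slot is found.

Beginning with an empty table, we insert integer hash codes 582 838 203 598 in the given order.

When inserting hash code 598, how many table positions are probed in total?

3

582 hashes to 2; slot 2 is free -> place at 2.
838 hashes to 3; slot 3 is free -> place at 3.
203 hashes to 3; 3 taken -> place at 4.
598 hashes to 3; 3,4 taken -> place at 0.
Table: [598, ., 582, 838, 203]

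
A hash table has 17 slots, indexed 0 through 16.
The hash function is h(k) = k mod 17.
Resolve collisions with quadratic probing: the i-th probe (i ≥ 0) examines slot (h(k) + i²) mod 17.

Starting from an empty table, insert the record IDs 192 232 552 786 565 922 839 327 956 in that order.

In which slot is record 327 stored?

12

192: h=5 → slot 5
232: h=11 → slot 11
552: h=8 → slot 8
786: h=4 → slot 4
565: h=4, probe 4,5,8,13 → slot 13
922: h=4, probe 4,5,8,13,3 → slot 3
839: h=6 → slot 6
327: h=4, probe 4,5,8,13,3,12 → slot 12
956: h=4, probe 4,5,8,13,3,12,6,2 → slot 2
Table: [—, —, 956, 922, 786, 192, 839, —, 552, —, —, 232, 327, 565, —, —, —]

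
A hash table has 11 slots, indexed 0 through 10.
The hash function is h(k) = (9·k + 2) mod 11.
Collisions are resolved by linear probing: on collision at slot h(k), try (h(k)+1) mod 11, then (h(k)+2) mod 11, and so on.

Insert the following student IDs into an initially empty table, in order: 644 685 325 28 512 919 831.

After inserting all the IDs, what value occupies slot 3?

644 hashes to 1; slot 1 is free → place at 1.
685 hashes to 7; slot 7 is free → place at 7.
325 hashes to 1; 1 taken → place at 2.
28 hashes to 1; 1,2 taken → place at 3.
512 hashes to 1; 1,2,3 taken → place at 4.
919 hashes to 1; 1,2,3,4 taken → place at 5.
831 hashes to 1; 1,2,3,4,5 taken → place at 6.
Table: [., 644, 325, 28, 512, 919, 831, 685, ., ., .]

28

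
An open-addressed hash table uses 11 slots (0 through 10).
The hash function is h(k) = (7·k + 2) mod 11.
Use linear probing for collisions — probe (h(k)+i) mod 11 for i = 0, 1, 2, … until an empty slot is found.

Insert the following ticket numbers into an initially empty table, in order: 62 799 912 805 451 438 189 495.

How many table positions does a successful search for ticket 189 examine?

5

62 hashes to 7; slot 7 is free → place at 7.
799 hashes to 7; 7 taken → place at 8.
912 hashes to 6; slot 6 is free → place at 6.
805 hashes to 5; slot 5 is free → place at 5.
451 hashes to 2; slot 2 is free → place at 2.
438 hashes to 10; slot 10 is free → place at 10.
189 hashes to 5; 5,6,7,8 taken → place at 9.
495 hashes to 2; 2 taken → place at 3.
Table: [-, -, 451, 495, -, 805, 912, 62, 799, 189, 438]
Lookup 189: h=5, probe 5,6,7,8,9 → found at 9.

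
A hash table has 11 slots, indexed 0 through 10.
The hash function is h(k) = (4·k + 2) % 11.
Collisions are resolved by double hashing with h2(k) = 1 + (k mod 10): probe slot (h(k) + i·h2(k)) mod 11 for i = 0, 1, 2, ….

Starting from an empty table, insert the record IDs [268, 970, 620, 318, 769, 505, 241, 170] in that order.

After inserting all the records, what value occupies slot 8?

620

268: h=7 → slot 7
970: h=10 → slot 10
620: h=7, h2=1, probe 7,8 → slot 8
318: h=9 → slot 9
769: h=9, h2=10, probe 9,8,7,6 → slot 6
505: h=9, h2=6, probe 9,4 → slot 4
241: h=9, h2=2, probe 9,0 → slot 0
170: h=0, h2=1, probe 0,1 → slot 1
Table: [241, 170, _, _, 505, _, 769, 268, 620, 318, 970]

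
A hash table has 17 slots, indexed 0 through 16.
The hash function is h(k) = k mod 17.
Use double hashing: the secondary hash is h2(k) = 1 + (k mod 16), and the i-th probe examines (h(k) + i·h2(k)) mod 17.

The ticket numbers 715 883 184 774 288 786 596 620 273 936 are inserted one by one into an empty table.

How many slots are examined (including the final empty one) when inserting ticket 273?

2

Insert 715: h=1, slot 1 empty -> index 1.
Insert 883: h=16, slot 16 empty -> index 16.
Insert 184: h=14, slot 14 empty -> index 14.
Insert 774: h=9, slot 9 empty -> index 9.
Insert 288: h=16, h2=1, slot 16 occupied -> index 0.
Insert 786: h=4, slot 4 empty -> index 4.
Insert 596: h=1, h2=5, slot 1 occupied -> index 6.
Insert 620: h=8, slot 8 empty -> index 8.
Insert 273: h=1, h2=2, slot 1 occupied -> index 3.
Insert 936: h=1, h2=9, slot 1 occupied -> index 10.
Table: [288, 715, ., 273, 786, ., 596, ., 620, 774, 936, ., ., ., 184, ., 883]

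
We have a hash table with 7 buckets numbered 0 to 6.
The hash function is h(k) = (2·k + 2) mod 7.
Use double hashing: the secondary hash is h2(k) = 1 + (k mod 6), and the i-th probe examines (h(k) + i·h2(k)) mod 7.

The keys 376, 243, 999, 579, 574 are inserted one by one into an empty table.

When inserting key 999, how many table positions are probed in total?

3

376 hashes to 5; slot 5 is free → place at 5.
243 hashes to 5, h2=4; 5 taken → place at 2.
999 hashes to 5, h2=4; 5,2 taken → place at 6.
579 hashes to 5, h2=4; 5,2,6 taken → place at 3.
574 hashes to 2, h2=5; 2 taken → place at 0.
Table: [574, ∅, 243, 579, ∅, 376, 999]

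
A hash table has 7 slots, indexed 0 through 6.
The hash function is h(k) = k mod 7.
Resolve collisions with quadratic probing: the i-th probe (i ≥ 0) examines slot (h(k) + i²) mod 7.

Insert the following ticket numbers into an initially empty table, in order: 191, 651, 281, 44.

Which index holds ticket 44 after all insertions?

3

191 hashes to 2; slot 2 is free => place at 2.
651 hashes to 0; slot 0 is free => place at 0.
281 hashes to 1; slot 1 is free => place at 1.
44 hashes to 2; 2 taken => place at 3.
Table: [651, 281, 191, 44, _, _, _]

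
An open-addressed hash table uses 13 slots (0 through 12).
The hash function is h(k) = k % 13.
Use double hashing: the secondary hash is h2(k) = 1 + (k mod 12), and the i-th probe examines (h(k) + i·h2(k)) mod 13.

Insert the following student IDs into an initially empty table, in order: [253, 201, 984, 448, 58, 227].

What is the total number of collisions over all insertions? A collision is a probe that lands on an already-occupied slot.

253 hashes to 6; slot 6 is free => place at 6.
201 hashes to 6, h2=10; 6 taken => place at 3.
984 hashes to 9; slot 9 is free => place at 9.
448 hashes to 6, h2=5; 6 taken => place at 11.
58 hashes to 6, h2=11; 6 taken => place at 4.
227 hashes to 6, h2=12; 6 taken => place at 5.
Table: [∅, ∅, ∅, 201, 58, 227, 253, ∅, ∅, 984, ∅, 448, ∅]

4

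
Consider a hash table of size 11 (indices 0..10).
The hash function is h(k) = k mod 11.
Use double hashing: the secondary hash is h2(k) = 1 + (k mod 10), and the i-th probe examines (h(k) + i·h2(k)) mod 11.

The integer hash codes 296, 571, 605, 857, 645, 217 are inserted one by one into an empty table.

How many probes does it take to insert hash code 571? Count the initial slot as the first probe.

2

Insert 296: h=10, slot 10 empty → index 10.
Insert 571: h=10, h2=2, slot 10 occupied → index 1.
Insert 605: h=0, slot 0 empty → index 0.
Insert 857: h=10, h2=8, slot 10 occupied → index 7.
Insert 645: h=7, h2=6, slot 7 occupied → index 2.
Insert 217: h=8, slot 8 empty → index 8.
Table: [605, 571, 645, ., ., ., ., 857, 217, ., 296]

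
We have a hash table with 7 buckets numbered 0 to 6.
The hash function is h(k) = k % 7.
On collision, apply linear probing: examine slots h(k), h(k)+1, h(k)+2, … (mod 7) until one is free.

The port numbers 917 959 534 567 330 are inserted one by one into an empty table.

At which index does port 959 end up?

917: h=0 => slot 0
959: h=0, probe 0,1 => slot 1
534: h=2 => slot 2
567: h=0, probe 0,1,2,3 => slot 3
330: h=1, probe 1,2,3,4 => slot 4
Table: [917, 959, 534, 567, 330, —, —]

1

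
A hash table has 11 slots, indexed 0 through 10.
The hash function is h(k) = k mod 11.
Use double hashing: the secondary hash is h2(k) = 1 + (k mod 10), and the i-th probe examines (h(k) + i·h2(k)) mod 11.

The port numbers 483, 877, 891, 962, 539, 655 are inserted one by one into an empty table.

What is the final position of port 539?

9

Insert 483: h=10, slot 10 empty => index 10.
Insert 877: h=8, slot 8 empty => index 8.
Insert 891: h=0, slot 0 empty => index 0.
Insert 962: h=5, slot 5 empty => index 5.
Insert 539: h=0, h2=10, slots 0,10 occupied => index 9.
Insert 655: h=6, slot 6 empty => index 6.
Table: [891, _, _, _, _, 962, 655, _, 877, 539, 483]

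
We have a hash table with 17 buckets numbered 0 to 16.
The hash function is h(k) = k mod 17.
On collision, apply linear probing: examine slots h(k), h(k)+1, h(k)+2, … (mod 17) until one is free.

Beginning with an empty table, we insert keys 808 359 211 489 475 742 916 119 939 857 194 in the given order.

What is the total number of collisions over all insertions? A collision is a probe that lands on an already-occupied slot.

4

808 hashes to 9; slot 9 is free → place at 9.
359 hashes to 2; slot 2 is free → place at 2.
211 hashes to 7; slot 7 is free → place at 7.
489 hashes to 13; slot 13 is free → place at 13.
475 hashes to 16; slot 16 is free → place at 16.
742 hashes to 11; slot 11 is free → place at 11.
916 hashes to 15; slot 15 is free → place at 15.
119 hashes to 0; slot 0 is free → place at 0.
939 hashes to 4; slot 4 is free → place at 4.
857 hashes to 7; 7 taken → place at 8.
194 hashes to 7; 7,8,9 taken → place at 10.
Table: [119, —, 359, —, 939, —, —, 211, 857, 808, 194, 742, —, 489, —, 916, 475]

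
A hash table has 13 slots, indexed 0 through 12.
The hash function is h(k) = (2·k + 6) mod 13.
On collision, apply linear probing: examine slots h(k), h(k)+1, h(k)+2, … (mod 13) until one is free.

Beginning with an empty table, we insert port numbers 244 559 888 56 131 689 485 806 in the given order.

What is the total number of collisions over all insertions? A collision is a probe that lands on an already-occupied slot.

7

244: h=0 → slot 0
559: h=6 → slot 6
888: h=1 → slot 1
56: h=1, probe 1,2 → slot 2
131: h=8 → slot 8
689: h=6, probe 6,7 → slot 7
485: h=1, probe 1,2,3 → slot 3
806: h=6, probe 6,7,8,9 → slot 9
Table: [244, 888, 56, 485, ., ., 559, 689, 131, 806, ., ., .]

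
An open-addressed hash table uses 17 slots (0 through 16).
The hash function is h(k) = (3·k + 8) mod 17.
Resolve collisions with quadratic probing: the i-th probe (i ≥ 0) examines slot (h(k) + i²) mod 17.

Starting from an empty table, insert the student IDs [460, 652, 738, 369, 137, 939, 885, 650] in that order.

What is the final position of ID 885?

460 hashes to 11; slot 11 is free -> place at 11.
652 hashes to 9; slot 9 is free -> place at 9.
738 hashes to 12; slot 12 is free -> place at 12.
369 hashes to 10; slot 10 is free -> place at 10.
137 hashes to 11; 11,12 taken -> place at 15.
939 hashes to 3; slot 3 is free -> place at 3.
885 hashes to 11; 11,12,15,3,10 taken -> place at 2.
650 hashes to 3; 3 taken -> place at 4.
Table: [-, -, 885, 939, 650, -, -, -, -, 652, 369, 460, 738, -, -, 137, -]

2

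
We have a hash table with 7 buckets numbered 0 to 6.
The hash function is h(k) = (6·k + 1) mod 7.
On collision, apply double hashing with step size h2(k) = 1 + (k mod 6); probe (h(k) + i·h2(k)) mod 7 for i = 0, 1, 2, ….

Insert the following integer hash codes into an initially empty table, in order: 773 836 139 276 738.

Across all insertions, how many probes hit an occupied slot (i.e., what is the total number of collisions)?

4

773 hashes to 5; slot 5 is free -> place at 5.
836 hashes to 5, h2=3; 5 taken -> place at 1.
139 hashes to 2; slot 2 is free -> place at 2.
276 hashes to 5, h2=1; 5 taken -> place at 6.
738 hashes to 5, h2=1; 5,6 taken -> place at 0.
Table: [738, 836, 139, -, -, 773, 276]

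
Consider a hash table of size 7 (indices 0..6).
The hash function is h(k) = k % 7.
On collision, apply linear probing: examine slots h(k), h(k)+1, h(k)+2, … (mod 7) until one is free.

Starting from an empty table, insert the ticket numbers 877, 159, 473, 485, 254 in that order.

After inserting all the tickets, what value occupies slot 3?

877: h=2 → slot 2
159: h=5 → slot 5
473: h=4 → slot 4
485: h=2, probe 2,3 → slot 3
254: h=2, probe 2,3,4,5,6 → slot 6
Table: [—, —, 877, 485, 473, 159, 254]

485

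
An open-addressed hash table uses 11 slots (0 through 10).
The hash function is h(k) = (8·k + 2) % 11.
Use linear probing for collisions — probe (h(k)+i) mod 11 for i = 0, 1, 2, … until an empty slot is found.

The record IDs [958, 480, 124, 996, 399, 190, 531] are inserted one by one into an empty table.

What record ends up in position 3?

958: h=10 => slot 10
480: h=3 => slot 3
124: h=4 => slot 4
996: h=6 => slot 6
399: h=4, probe 4,5 => slot 5
190: h=4, probe 4,5,6,7 => slot 7
531: h=4, probe 4,5,6,7,8 => slot 8
Table: [-, -, -, 480, 124, 399, 996, 190, 531, -, 958]

480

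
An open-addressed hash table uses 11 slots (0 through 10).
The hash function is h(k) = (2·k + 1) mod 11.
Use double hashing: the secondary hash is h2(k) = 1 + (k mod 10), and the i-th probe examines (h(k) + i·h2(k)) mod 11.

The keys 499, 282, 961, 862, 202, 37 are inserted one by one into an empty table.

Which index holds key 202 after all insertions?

7

499: h=9 -> slot 9
282: h=4 -> slot 4
961: h=9, h2=2, probe 9,0 -> slot 0
862: h=9, h2=3, probe 9,1 -> slot 1
202: h=9, h2=3, probe 9,1,4,7 -> slot 7
37: h=9, h2=8, probe 9,6 -> slot 6
Table: [961, 862, ., ., 282, ., 37, 202, ., 499, .]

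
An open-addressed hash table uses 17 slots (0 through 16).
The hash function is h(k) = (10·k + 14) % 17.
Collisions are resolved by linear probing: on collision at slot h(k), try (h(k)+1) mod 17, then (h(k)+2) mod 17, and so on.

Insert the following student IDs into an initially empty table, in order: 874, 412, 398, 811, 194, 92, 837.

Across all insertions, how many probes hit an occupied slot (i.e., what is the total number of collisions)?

7

874 hashes to 16; slot 16 is free => place at 16.
412 hashes to 3; slot 3 is free => place at 3.
398 hashes to 16; 16 taken => place at 0.
811 hashes to 15; slot 15 is free => place at 15.
194 hashes to 16; 16,0 taken => place at 1.
92 hashes to 16; 16,0,1 taken => place at 2.
837 hashes to 3; 3 taken => place at 4.
Table: [398, 194, 92, 412, 837, _, _, _, _, _, _, _, _, _, _, 811, 874]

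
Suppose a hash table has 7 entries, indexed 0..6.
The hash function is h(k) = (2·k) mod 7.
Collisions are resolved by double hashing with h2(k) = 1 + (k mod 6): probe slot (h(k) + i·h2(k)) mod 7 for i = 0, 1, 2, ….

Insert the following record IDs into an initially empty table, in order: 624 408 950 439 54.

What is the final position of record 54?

6

624 hashes to 2; slot 2 is free => place at 2.
408 hashes to 4; slot 4 is free => place at 4.
950 hashes to 3; slot 3 is free => place at 3.
439 hashes to 3, h2=2; 3 taken => place at 5.
54 hashes to 3, h2=1; 3,4,5 taken => place at 6.
Table: [., ., 624, 950, 408, 439, 54]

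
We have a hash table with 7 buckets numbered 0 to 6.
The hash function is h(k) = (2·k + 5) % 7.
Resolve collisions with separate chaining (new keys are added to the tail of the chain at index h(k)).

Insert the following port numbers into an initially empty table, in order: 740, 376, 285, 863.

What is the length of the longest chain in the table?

Insert 740: h=1, bucket 1 empty → new chain.
Insert 376: h=1, bucket 1 nonempty → append to chain.
Insert 285: h=1, bucket 1 nonempty → append to chain.
Insert 863: h=2, bucket 2 empty → new chain.
Final buckets:
0: -
1: 740 -> 376 -> 285
2: 863
3: -
4: -
5: -
6: -

3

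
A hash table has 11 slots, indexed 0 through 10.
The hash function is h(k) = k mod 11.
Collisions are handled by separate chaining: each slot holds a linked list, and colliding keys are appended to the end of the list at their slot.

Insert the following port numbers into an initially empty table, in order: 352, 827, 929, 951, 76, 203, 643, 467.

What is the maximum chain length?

Insert 352: h=0, bucket 0 empty -> new chain.
Insert 827: h=2, bucket 2 empty -> new chain.
Insert 929: h=5, bucket 5 empty -> new chain.
Insert 951: h=5, bucket 5 nonempty -> append to chain.
Insert 76: h=10, bucket 10 empty -> new chain.
Insert 203: h=5, bucket 5 nonempty -> append to chain.
Insert 643: h=5, bucket 5 nonempty -> append to chain.
Insert 467: h=5, bucket 5 nonempty -> append to chain.
Final buckets:
0: 352
1: _
2: 827
3: _
4: _
5: 929 -> 951 -> 203 -> 643 -> 467
6: _
7: _
8: _
9: _
10: 76

5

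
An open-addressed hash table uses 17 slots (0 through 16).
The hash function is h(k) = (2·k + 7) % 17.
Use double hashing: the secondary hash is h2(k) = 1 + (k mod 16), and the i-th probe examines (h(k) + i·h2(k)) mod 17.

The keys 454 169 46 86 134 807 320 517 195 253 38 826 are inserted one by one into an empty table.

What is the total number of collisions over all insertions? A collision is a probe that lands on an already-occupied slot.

9

454: h=14 -> slot 14
169: h=5 -> slot 5
46: h=14, h2=15, probe 14,12 -> slot 12
86: h=9 -> slot 9
134: h=3 -> slot 3
807: h=6 -> slot 6
320: h=1 -> slot 1
517: h=4 -> slot 4
195: h=6, h2=4, probe 6,10 -> slot 10
253: h=3, h2=14, probe 3,0 -> slot 0
38: h=15 -> slot 15
826: h=10, h2=11, probe 10,4,15,9,3,14,8 -> slot 8
Table: [253, 320, ∅, 134, 517, 169, 807, ∅, 826, 86, 195, ∅, 46, ∅, 454, 38, ∅]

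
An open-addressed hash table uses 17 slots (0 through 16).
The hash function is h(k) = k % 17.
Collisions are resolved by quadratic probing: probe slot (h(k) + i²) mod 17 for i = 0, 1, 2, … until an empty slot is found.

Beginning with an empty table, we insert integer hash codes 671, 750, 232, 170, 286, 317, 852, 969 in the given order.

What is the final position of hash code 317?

Insert 671: h=8, slot 8 empty → index 8.
Insert 750: h=2, slot 2 empty → index 2.
Insert 232: h=11, slot 11 empty → index 11.
Insert 170: h=0, slot 0 empty → index 0.
Insert 286: h=14, slot 14 empty → index 14.
Insert 317: h=11, slot 11 occupied → index 12.
Insert 852: h=2, slot 2 occupied → index 3.
Insert 969: h=0, slot 0 occupied → index 1.
Table: [170, 969, 750, 852, —, —, —, —, 671, —, —, 232, 317, —, 286, —, —]

12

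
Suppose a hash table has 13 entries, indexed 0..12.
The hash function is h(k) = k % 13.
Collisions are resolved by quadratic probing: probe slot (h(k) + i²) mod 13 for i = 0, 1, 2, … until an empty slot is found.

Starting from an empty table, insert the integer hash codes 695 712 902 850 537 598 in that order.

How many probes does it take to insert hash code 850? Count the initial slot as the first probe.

3

695: h=6 -> slot 6
712: h=10 -> slot 10
902: h=5 -> slot 5
850: h=5, probe 5,6,9 -> slot 9
537: h=4 -> slot 4
598: h=0 -> slot 0
Table: [598, ., ., ., 537, 902, 695, ., ., 850, 712, ., .]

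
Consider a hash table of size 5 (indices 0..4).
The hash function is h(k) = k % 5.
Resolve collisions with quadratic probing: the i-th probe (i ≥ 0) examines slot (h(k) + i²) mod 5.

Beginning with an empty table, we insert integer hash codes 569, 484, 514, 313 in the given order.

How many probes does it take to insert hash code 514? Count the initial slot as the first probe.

569 hashes to 4; slot 4 is free → place at 4.
484 hashes to 4; 4 taken → place at 0.
514 hashes to 4; 4,0 taken → place at 3.
313 hashes to 3; 3,4 taken → place at 2.
Table: [484, ∅, 313, 514, 569]

3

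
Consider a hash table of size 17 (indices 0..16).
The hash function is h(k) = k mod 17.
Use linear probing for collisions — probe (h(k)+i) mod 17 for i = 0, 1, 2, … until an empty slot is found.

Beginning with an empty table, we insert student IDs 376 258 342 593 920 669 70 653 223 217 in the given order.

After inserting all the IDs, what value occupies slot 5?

376 hashes to 2; slot 2 is free -> place at 2.
258 hashes to 3; slot 3 is free -> place at 3.
342 hashes to 2; 2,3 taken -> place at 4.
593 hashes to 15; slot 15 is free -> place at 15.
920 hashes to 2; 2,3,4 taken -> place at 5.
669 hashes to 6; slot 6 is free -> place at 6.
70 hashes to 2; 2,3,4,5,6 taken -> place at 7.
653 hashes to 7; 7 taken -> place at 8.
223 hashes to 2; 2,3,4,5,6,7,8 taken -> place at 9.
217 hashes to 13; slot 13 is free -> place at 13.
Table: [—, —, 376, 258, 342, 920, 669, 70, 653, 223, —, —, —, 217, —, 593, —]

920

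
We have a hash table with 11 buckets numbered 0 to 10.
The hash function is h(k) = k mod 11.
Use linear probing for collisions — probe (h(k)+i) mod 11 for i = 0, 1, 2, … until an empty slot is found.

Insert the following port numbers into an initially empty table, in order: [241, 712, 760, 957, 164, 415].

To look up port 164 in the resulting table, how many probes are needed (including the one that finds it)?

241: h=10 -> slot 10
712: h=8 -> slot 8
760: h=1 -> slot 1
957: h=0 -> slot 0
164: h=10, probe 10,0,1,2 -> slot 2
415: h=8, probe 8,9 -> slot 9
Table: [957, 760, 164, _, _, _, _, _, 712, 415, 241]
Lookup 164: h=10, probe 10,0,1,2 → found at 2.

4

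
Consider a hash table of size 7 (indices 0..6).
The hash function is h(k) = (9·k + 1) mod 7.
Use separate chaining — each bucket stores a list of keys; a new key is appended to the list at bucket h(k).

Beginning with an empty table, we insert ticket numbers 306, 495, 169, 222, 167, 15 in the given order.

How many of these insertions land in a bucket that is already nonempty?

3

306 -> bucket 4
495 -> bucket 4 (collision)
169 -> bucket 3
222 -> bucket 4 (collision)
167 -> bucket 6
15 -> bucket 3 (collision)
Final buckets:
0: —
1: —
2: —
3: 169 -> 15
4: 306 -> 495 -> 222
5: —
6: 167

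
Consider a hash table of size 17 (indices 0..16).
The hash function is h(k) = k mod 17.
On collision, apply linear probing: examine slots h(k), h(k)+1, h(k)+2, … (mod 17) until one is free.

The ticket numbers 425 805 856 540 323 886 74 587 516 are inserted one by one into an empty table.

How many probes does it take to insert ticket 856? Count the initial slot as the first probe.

Insert 425: h=0, slot 0 empty -> index 0.
Insert 805: h=6, slot 6 empty -> index 6.
Insert 856: h=6, slot 6 occupied -> index 7.
Insert 540: h=13, slot 13 empty -> index 13.
Insert 323: h=0, slot 0 occupied -> index 1.
Insert 886: h=2, slot 2 empty -> index 2.
Insert 74: h=6, slots 6,7 occupied -> index 8.
Insert 587: h=9, slot 9 empty -> index 9.
Insert 516: h=6, slots 6,7,8,9 occupied -> index 10.
Table: [425, 323, 886, ., ., ., 805, 856, 74, 587, 516, ., ., 540, ., ., .]

2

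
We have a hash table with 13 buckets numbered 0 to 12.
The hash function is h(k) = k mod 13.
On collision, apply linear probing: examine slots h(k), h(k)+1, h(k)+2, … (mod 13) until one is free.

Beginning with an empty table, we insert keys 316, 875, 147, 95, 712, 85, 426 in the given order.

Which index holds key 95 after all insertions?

316 hashes to 4; slot 4 is free -> place at 4.
875 hashes to 4; 4 taken -> place at 5.
147 hashes to 4; 4,5 taken -> place at 6.
95 hashes to 4; 4,5,6 taken -> place at 7.
712 hashes to 10; slot 10 is free -> place at 10.
85 hashes to 7; 7 taken -> place at 8.
426 hashes to 10; 10 taken -> place at 11.
Table: [—, —, —, —, 316, 875, 147, 95, 85, —, 712, 426, —]

7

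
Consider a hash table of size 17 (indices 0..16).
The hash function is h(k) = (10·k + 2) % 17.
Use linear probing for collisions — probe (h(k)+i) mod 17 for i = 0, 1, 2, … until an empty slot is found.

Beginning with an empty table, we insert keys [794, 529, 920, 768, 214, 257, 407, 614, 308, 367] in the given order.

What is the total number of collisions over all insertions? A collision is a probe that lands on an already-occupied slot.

794 hashes to 3; slot 3 is free → place at 3.
529 hashes to 5; slot 5 is free → place at 5.
920 hashes to 5; 5 taken → place at 6.
768 hashes to 15; slot 15 is free → place at 15.
214 hashes to 0; slot 0 is free → place at 0.
257 hashes to 5; 5,6 taken → place at 7.
407 hashes to 9; slot 9 is free → place at 9.
614 hashes to 5; 5,6,7 taken → place at 8.
308 hashes to 5; 5,6,7,8,9 taken → place at 10.
367 hashes to 0; 0 taken → place at 1.
Table: [214, 367, -, 794, -, 529, 920, 257, 614, 407, 308, -, -, -, -, 768, -]

12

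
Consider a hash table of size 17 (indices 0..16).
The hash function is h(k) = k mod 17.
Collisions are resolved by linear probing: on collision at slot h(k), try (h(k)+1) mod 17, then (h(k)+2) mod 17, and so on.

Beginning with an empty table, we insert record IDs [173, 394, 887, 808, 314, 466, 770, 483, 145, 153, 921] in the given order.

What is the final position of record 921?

173: h=3 → slot 3
394: h=3, probe 3,4 → slot 4
887: h=3, probe 3,4,5 → slot 5
808: h=9 → slot 9
314: h=8 → slot 8
466: h=7 → slot 7
770: h=5, probe 5,6 → slot 6
483: h=7, probe 7,8,9,10 → slot 10
145: h=9, probe 9,10,11 → slot 11
153: h=0 → slot 0
921: h=3, probe 3,4,5,6,7,8,9,10,11,12 → slot 12
Table: [153, -, -, 173, 394, 887, 770, 466, 314, 808, 483, 145, 921, -, -, -, -]

12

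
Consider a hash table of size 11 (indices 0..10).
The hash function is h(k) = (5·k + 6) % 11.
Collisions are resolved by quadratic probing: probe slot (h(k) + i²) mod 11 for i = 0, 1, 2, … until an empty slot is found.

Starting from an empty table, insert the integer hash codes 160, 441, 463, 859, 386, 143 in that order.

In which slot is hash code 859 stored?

Insert 160: h=3, slot 3 empty → index 3.
Insert 441: h=0, slot 0 empty → index 0.
Insert 463: h=0, slot 0 occupied → index 1.
Insert 859: h=0, slots 0,1 occupied → index 4.
Insert 386: h=0, slots 0,1,4 occupied → index 9.
Insert 143: h=6, slot 6 empty → index 6.
Table: [441, 463, ∅, 160, 859, ∅, 143, ∅, ∅, 386, ∅]

4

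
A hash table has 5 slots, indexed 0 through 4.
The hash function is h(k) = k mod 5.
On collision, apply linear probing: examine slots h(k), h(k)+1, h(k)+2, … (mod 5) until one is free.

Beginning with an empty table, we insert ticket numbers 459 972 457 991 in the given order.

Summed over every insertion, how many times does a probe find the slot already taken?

Insert 459: h=4, slot 4 empty -> index 4.
Insert 972: h=2, slot 2 empty -> index 2.
Insert 457: h=2, slot 2 occupied -> index 3.
Insert 991: h=1, slot 1 empty -> index 1.
Table: [∅, 991, 972, 457, 459]

1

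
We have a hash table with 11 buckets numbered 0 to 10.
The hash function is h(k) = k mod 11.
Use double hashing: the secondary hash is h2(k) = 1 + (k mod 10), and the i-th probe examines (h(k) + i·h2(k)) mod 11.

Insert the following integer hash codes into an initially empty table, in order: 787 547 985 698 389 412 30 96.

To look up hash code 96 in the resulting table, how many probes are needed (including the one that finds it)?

4

787: h=6 -> slot 6
547: h=8 -> slot 8
985: h=6, h2=6, probe 6,1 -> slot 1
698: h=5 -> slot 5
389: h=4 -> slot 4
412: h=5, h2=3, probe 5,8,0 -> slot 0
30: h=8, h2=1, probe 8,9 -> slot 9
96: h=8, h2=7, probe 8,4,0,7 -> slot 7
Table: [412, 985, -, -, 389, 698, 787, 96, 547, 30, -]
Lookup 96: h=8, h2=7, probe 8,4,0,7 → found at 7.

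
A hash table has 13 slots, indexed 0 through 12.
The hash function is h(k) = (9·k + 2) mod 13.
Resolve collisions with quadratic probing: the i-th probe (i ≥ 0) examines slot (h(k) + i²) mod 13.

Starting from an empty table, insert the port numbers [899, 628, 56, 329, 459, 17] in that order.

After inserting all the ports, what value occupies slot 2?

Insert 899: h=7, slot 7 empty => index 7.
Insert 628: h=12, slot 12 empty => index 12.
Insert 56: h=12, slot 12 occupied => index 0.
Insert 329: h=12, slots 12,0 occupied => index 3.
Insert 459: h=12, slots 12,0,3 occupied => index 8.
Insert 17: h=12, slots 12,0,3,8 occupied => index 2.
Table: [56, -, 17, 329, -, -, -, 899, 459, -, -, -, 628]

17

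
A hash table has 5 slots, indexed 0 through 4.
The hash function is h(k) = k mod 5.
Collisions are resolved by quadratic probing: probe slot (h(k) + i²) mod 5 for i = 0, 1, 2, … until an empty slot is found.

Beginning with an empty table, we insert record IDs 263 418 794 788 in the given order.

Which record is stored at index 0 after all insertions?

263: h=3 → slot 3
418: h=3, probe 3,4 → slot 4
794: h=4, probe 4,0 → slot 0
788: h=3, probe 3,4,2 → slot 2
Table: [794, —, 788, 263, 418]

794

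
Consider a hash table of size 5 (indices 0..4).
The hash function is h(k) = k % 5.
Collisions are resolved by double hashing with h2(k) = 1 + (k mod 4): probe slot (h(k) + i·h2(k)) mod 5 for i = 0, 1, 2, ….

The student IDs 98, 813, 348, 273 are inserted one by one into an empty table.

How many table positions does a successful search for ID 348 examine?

2

98 hashes to 3; slot 3 is free -> place at 3.
813 hashes to 3, h2=2; 3 taken -> place at 0.
348 hashes to 3, h2=1; 3 taken -> place at 4.
273 hashes to 3, h2=2; 3,0 taken -> place at 2.
Table: [813, -, 273, 98, 348]
Lookup 348: h=3, h2=1, probe 3,4 → found at 4.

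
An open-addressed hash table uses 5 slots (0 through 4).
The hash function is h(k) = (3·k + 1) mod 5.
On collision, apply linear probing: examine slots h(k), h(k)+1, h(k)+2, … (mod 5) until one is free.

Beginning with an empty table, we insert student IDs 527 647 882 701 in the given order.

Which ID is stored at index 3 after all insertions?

527 hashes to 2; slot 2 is free → place at 2.
647 hashes to 2; 2 taken → place at 3.
882 hashes to 2; 2,3 taken → place at 4.
701 hashes to 4; 4 taken → place at 0.
Table: [701, —, 527, 647, 882]

647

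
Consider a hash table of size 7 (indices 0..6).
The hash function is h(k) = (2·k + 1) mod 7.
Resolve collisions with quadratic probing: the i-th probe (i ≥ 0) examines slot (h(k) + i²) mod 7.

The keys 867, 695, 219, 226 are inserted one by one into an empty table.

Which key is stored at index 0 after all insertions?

867 hashes to 6; slot 6 is free => place at 6.
695 hashes to 5; slot 5 is free => place at 5.
219 hashes to 5; 5,6 taken => place at 2.
226 hashes to 5; 5,6,2 taken => place at 0.
Table: [226, -, 219, -, -, 695, 867]

226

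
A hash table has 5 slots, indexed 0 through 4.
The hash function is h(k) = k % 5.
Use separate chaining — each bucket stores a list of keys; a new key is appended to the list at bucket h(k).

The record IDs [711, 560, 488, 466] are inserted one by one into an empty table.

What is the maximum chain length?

2

711 -> bucket 1
560 -> bucket 0
488 -> bucket 3
466 -> bucket 1 (collision)
Final buckets:
0: 560
1: 711 -> 466
2: ∅
3: 488
4: ∅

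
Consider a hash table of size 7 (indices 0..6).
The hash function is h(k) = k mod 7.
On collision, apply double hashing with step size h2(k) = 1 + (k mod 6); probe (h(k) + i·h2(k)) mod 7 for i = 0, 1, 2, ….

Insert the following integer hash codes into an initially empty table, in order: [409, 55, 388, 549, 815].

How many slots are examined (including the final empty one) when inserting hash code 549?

2

Insert 409: h=3, slot 3 empty -> index 3.
Insert 55: h=6, slot 6 empty -> index 6.
Insert 388: h=3, h2=5, slot 3 occupied -> index 1.
Insert 549: h=3, h2=4, slot 3 occupied -> index 0.
Insert 815: h=3, h2=6, slot 3 occupied -> index 2.
Table: [549, 388, 815, 409, —, —, 55]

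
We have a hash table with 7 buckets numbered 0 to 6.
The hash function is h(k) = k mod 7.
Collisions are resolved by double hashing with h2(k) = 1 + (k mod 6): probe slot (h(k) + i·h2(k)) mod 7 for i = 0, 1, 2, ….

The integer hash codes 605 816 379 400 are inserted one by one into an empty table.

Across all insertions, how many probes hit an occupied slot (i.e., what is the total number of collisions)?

Insert 605: h=3, slot 3 empty → index 3.
Insert 816: h=4, slot 4 empty → index 4.
Insert 379: h=1, slot 1 empty → index 1.
Insert 400: h=1, h2=5, slot 1 occupied → index 6.
Table: [∅, 379, ∅, 605, 816, ∅, 400]

1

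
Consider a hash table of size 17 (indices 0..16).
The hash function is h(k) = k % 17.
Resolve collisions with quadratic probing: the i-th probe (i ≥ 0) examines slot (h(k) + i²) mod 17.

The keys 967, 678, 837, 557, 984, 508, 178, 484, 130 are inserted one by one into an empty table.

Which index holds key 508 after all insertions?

967: h=15 → slot 15
678: h=15, probe 15,16 → slot 16
837: h=4 → slot 4
557: h=13 → slot 13
984: h=15, probe 15,16,2 → slot 2
508: h=15, probe 15,16,2,7 → slot 7
178: h=8 → slot 8
484: h=8, probe 8,9 → slot 9
130: h=11 → slot 11
Table: [., ., 984, ., 837, ., ., 508, 178, 484, ., 130, ., 557, ., 967, 678]

7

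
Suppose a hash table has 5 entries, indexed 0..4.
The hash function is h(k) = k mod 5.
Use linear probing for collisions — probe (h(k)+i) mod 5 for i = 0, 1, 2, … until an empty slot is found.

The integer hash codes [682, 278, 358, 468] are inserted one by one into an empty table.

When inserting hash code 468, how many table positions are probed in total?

3

682: h=2 → slot 2
278: h=3 → slot 3
358: h=3, probe 3,4 → slot 4
468: h=3, probe 3,4,0 → slot 0
Table: [468, ., 682, 278, 358]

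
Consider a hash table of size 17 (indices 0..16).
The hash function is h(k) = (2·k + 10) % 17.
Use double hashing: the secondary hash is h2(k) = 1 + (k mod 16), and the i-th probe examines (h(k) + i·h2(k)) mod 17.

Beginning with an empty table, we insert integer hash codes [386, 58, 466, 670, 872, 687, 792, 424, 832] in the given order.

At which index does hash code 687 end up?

6

386: h=0 → slot 0
58: h=7 → slot 7
466: h=7, h2=3, probe 7,10 → slot 10
670: h=7, h2=15, probe 7,5 → slot 5
872: h=3 → slot 3
687: h=7, h2=16, probe 7,6 → slot 6
792: h=13 → slot 13
424: h=8 → slot 8
832: h=8, h2=1, probe 8,9 → slot 9
Table: [386, ∅, ∅, 872, ∅, 670, 687, 58, 424, 832, 466, ∅, ∅, 792, ∅, ∅, ∅]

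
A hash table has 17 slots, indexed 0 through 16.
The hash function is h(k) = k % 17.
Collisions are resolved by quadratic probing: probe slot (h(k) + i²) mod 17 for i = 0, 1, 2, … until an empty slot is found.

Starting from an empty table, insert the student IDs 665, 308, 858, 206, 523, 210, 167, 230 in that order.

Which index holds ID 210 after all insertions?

7

Insert 665: h=2, slot 2 empty → index 2.
Insert 308: h=2, slot 2 occupied → index 3.
Insert 858: h=8, slot 8 empty → index 8.
Insert 206: h=2, slots 2,3 occupied → index 6.
Insert 523: h=13, slot 13 empty → index 13.
Insert 210: h=6, slot 6 occupied → index 7.
Insert 167: h=14, slot 14 empty → index 14.
Insert 230: h=9, slot 9 empty → index 9.
Table: [., ., 665, 308, ., ., 206, 210, 858, 230, ., ., ., 523, 167, ., .]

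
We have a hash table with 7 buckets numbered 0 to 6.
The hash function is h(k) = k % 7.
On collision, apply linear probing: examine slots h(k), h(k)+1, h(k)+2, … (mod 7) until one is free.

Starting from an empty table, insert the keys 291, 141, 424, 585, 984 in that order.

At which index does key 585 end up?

6

Insert 291: h=4, slot 4 empty => index 4.
Insert 141: h=1, slot 1 empty => index 1.
Insert 424: h=4, slot 4 occupied => index 5.
Insert 585: h=4, slots 4,5 occupied => index 6.
Insert 984: h=4, slots 4,5,6 occupied => index 0.
Table: [984, 141, _, _, 291, 424, 585]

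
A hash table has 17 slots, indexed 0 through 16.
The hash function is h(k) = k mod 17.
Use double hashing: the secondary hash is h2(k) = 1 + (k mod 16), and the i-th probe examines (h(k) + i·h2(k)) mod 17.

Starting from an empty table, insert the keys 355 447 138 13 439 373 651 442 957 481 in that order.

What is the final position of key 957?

355: h=15 → slot 15
447: h=5 → slot 5
138: h=2 → slot 2
13: h=13 → slot 13
439: h=14 → slot 14
373: h=16 → slot 16
651: h=5, h2=12, probe 5,0 → slot 0
442: h=0, h2=11, probe 0,11 → slot 11
957: h=5, h2=14, probe 5,2,16,13,10 → slot 10
481: h=5, h2=2, probe 5,7 → slot 7
Table: [651, ∅, 138, ∅, ∅, 447, ∅, 481, ∅, ∅, 957, 442, ∅, 13, 439, 355, 373]

10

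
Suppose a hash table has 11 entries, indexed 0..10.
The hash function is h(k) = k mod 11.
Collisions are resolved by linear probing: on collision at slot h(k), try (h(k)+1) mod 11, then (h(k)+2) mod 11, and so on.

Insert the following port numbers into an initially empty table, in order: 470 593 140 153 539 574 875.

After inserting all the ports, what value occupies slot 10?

593

470 hashes to 8; slot 8 is free -> place at 8.
593 hashes to 10; slot 10 is free -> place at 10.
140 hashes to 8; 8 taken -> place at 9.
153 hashes to 10; 10 taken -> place at 0.
539 hashes to 0; 0 taken -> place at 1.
574 hashes to 2; slot 2 is free -> place at 2.
875 hashes to 6; slot 6 is free -> place at 6.
Table: [153, 539, 574, _, _, _, 875, _, 470, 140, 593]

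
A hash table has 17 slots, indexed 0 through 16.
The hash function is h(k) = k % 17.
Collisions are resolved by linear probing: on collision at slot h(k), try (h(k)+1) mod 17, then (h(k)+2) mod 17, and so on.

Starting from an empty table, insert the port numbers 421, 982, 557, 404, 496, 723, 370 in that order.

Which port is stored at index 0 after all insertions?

421: h=13 -> slot 13
982: h=13, probe 13,14 -> slot 14
557: h=13, probe 13,14,15 -> slot 15
404: h=13, probe 13,14,15,16 -> slot 16
496: h=3 -> slot 3
723: h=9 -> slot 9
370: h=13, probe 13,14,15,16,0 -> slot 0
Table: [370, ., ., 496, ., ., ., ., ., 723, ., ., ., 421, 982, 557, 404]

370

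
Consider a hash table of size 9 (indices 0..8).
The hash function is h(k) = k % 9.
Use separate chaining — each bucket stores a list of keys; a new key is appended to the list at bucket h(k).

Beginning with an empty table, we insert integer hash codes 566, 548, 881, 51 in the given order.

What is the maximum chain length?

Insert 566: h=8, bucket 8 empty -> new chain.
Insert 548: h=8, bucket 8 nonempty -> append to chain.
Insert 881: h=8, bucket 8 nonempty -> append to chain.
Insert 51: h=6, bucket 6 empty -> new chain.
Final buckets:
0: —
1: —
2: —
3: —
4: —
5: —
6: 51
7: —
8: 566 -> 548 -> 881

3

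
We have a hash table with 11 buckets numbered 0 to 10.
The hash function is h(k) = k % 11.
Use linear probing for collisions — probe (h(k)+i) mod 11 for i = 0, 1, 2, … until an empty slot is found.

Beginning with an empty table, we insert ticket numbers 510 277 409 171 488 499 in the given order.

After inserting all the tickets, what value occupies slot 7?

510 hashes to 4; slot 4 is free → place at 4.
277 hashes to 2; slot 2 is free → place at 2.
409 hashes to 2; 2 taken → place at 3.
171 hashes to 6; slot 6 is free → place at 6.
488 hashes to 4; 4 taken → place at 5.
499 hashes to 4; 4,5,6 taken → place at 7.
Table: [-, -, 277, 409, 510, 488, 171, 499, -, -, -]

499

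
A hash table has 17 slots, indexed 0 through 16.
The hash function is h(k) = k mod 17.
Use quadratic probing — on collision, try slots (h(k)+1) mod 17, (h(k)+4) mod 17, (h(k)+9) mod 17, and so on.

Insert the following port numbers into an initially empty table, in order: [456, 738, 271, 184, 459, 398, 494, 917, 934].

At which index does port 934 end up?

12

Insert 456: h=14, slot 14 empty => index 14.
Insert 738: h=7, slot 7 empty => index 7.
Insert 271: h=16, slot 16 empty => index 16.
Insert 184: h=14, slot 14 occupied => index 15.
Insert 459: h=0, slot 0 empty => index 0.
Insert 398: h=7, slot 7 occupied => index 8.
Insert 494: h=1, slot 1 empty => index 1.
Insert 917: h=16, slots 16,0 occupied => index 3.
Insert 934: h=16, slots 16,0,3,8,15,7,1,14 occupied => index 12.
Table: [459, 494, —, 917, —, —, —, 738, 398, —, —, —, 934, —, 456, 184, 271]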